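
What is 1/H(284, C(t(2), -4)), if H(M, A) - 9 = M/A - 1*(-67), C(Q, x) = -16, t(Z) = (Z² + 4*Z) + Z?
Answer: 4/233 ≈ 0.017167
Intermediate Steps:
t(Z) = Z² + 5*Z
H(M, A) = 76 + M/A (H(M, A) = 9 + (M/A - 1*(-67)) = 9 + (M/A + 67) = 9 + (67 + M/A) = 76 + M/A)
1/H(284, C(t(2), -4)) = 1/(76 + 284/(-16)) = 1/(76 + 284*(-1/16)) = 1/(76 - 71/4) = 1/(233/4) = 4/233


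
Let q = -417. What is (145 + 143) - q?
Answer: 705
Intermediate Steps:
(145 + 143) - q = (145 + 143) - 1*(-417) = 288 + 417 = 705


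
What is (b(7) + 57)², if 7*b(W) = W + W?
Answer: 3481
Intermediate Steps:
b(W) = 2*W/7 (b(W) = (W + W)/7 = (2*W)/7 = 2*W/7)
(b(7) + 57)² = ((2/7)*7 + 57)² = (2 + 57)² = 59² = 3481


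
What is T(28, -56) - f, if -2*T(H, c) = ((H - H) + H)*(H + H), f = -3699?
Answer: 2915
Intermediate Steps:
T(H, c) = -H² (T(H, c) = -((H - H) + H)*(H + H)/2 = -(0 + H)*2*H/2 = -H*2*H/2 = -H²)
T(28, -56) - f = -1*28² - 1*(-3699) = -1*784 + 3699 = -784 + 3699 = 2915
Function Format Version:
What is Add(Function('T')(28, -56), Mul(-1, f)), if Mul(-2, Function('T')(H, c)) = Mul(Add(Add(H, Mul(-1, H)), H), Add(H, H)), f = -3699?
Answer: 2915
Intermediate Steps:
Function('T')(H, c) = Mul(-1, Pow(H, 2)) (Function('T')(H, c) = Mul(Rational(-1, 2), Mul(Add(Add(H, Mul(-1, H)), H), Add(H, H))) = Mul(Rational(-1, 2), Mul(Add(0, H), Mul(2, H))) = Mul(Rational(-1, 2), Mul(H, Mul(2, H))) = Mul(Rational(-1, 2), Mul(2, Pow(H, 2))) = Mul(-1, Pow(H, 2)))
Add(Function('T')(28, -56), Mul(-1, f)) = Add(Mul(-1, Pow(28, 2)), Mul(-1, -3699)) = Add(Mul(-1, 784), 3699) = Add(-784, 3699) = 2915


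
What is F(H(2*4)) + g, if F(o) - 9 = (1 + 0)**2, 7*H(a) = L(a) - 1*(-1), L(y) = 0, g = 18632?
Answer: 18642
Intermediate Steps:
H(a) = 1/7 (H(a) = (0 - 1*(-1))/7 = (0 + 1)/7 = (1/7)*1 = 1/7)
F(o) = 10 (F(o) = 9 + (1 + 0)**2 = 9 + 1**2 = 9 + 1 = 10)
F(H(2*4)) + g = 10 + 18632 = 18642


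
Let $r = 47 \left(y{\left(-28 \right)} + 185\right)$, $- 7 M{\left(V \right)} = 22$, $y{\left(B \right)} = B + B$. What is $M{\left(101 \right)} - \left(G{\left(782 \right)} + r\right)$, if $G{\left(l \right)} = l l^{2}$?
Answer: $- \frac{3347524839}{7} \approx -4.7822 \cdot 10^{8}$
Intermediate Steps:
$y{\left(B \right)} = 2 B$
$M{\left(V \right)} = - \frac{22}{7}$ ($M{\left(V \right)} = \left(- \frac{1}{7}\right) 22 = - \frac{22}{7}$)
$r = 6063$ ($r = 47 \left(2 \left(-28\right) + 185\right) = 47 \left(-56 + 185\right) = 47 \cdot 129 = 6063$)
$G{\left(l \right)} = l^{3}$
$M{\left(101 \right)} - \left(G{\left(782 \right)} + r\right) = - \frac{22}{7} - \left(782^{3} + 6063\right) = - \frac{22}{7} - \left(478211768 + 6063\right) = - \frac{22}{7} - 478217831 = - \frac{3347524839}{7}$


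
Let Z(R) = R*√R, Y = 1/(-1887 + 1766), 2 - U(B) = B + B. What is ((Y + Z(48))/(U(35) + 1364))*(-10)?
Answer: 5/78408 - 40*√3/27 ≈ -2.5659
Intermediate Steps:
U(B) = 2 - 2*B (U(B) = 2 - (B + B) = 2 - 2*B)
Y = -1/121 (Y = 1/(-121) = -1/121 ≈ -0.0082645)
Z(R) = R^(3/2)
((Y + Z(48))/(U(35) + 1364))*(-10) = ((-1/121 + 48^(3/2))/((2 - 2*35) + 1364))*(-10) = ((-1/121 + 192*√3)/((2 - 70) + 1364))*(-10) = ((-1/121 + 192*√3)/(-68 + 1364))*(-10) = ((-1/121 + 192*√3)/1296)*(-10) = ((-1/121 + 192*√3)*(1/1296))*(-10) = (-1/156816 + 4*√3/27)*(-10) = 5/78408 - 40*√3/27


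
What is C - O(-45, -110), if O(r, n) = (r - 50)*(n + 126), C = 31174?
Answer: 32694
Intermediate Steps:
O(r, n) = (-50 + r)*(126 + n)
C - O(-45, -110) = 31174 - (-6300 - 50*(-110) + 126*(-45) - 110*(-45)) = 31174 - (-6300 + 5500 - 5670 + 4950) = 31174 - 1*(-1520) = 31174 + 1520 = 32694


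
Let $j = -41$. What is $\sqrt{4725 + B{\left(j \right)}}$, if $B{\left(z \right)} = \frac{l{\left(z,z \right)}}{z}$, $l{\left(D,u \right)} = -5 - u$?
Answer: $\frac{3 \sqrt{882361}}{41} \approx 68.732$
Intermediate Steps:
$B{\left(z \right)} = \frac{-5 - z}{z}$
$\sqrt{4725 + B{\left(j \right)}} = \sqrt{4725 + \frac{-5 - -41}{-41}} = \sqrt{4725 - \frac{-5 + 41}{41}} = \sqrt{4725 - \frac{36}{41}} = \sqrt{\frac{193689}{41}} = \frac{3 \sqrt{882361}}{41}$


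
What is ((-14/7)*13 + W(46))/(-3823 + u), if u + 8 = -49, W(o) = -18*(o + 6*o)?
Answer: 2911/1940 ≈ 1.5005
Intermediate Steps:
W(o) = -126*o
u = -57 (u = -8 - 49 = -57)
((-14/7)*13 + W(46))/(-3823 + u) = ((-14/7)*13 - 126*46)/(-3823 - 57) = (((⅐)*(-14))*13 - 5796)/(-3880) = (-2*13 - 5796)*(-1/3880) = (-26 - 5796)*(-1/3880) = -5822*(-1/3880) = 2911/1940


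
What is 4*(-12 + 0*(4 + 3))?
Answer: -48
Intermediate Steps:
4*(-12 + 0*(4 + 3)) = 4*(-12 + 0*7) = 4*(-12 + 0) = 4*(-12) = -48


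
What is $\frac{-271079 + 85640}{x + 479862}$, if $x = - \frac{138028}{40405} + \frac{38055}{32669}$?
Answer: $- \frac{244777800849855}{633410523225133} \approx -0.38644$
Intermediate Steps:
$x = - \frac{2971624457}{1319990945}$ ($x = \left(-138028\right) \frac{1}{40405} + 38055 \cdot \frac{1}{32669} = - \frac{138028}{40405} + \frac{38055}{32669} = - \frac{2971624457}{1319990945} \approx -2.2512$)
$\frac{-271079 + 85640}{x + 479862} = \frac{-271079 + 85640}{- \frac{2971624457}{1319990945} + 479862} = - \frac{185439}{\frac{633410523225133}{1319990945}} = \left(-185439\right) \frac{1319990945}{633410523225133} = - \frac{244777800849855}{633410523225133}$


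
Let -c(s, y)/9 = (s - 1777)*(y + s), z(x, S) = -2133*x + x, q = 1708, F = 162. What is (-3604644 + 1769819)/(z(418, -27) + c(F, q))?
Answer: -1834825/26289274 ≈ -0.069794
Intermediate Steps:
z(x, S) = -2132*x
c(s, y) = -9*(-1777 + s)*(s + y) (c(s, y) = -9*(s - 1777)*(y + s) = -9*(-1777 + s)*(s + y))
(-3604644 + 1769819)/(z(418, -27) + c(F, q)) = (-3604644 + 1769819)/(-2132*418 + (-9*162² + 15993*162 + 15993*1708 - 9*162*1708)) = -1834825/(-891176 + (-9*26244 + 2590866 + 27316044 - 2490264)) = -1834825/(-891176 + (-236196 + 2590866 + 27316044 - 2490264)) = -1834825/(-891176 + 27180450) = -1834825/26289274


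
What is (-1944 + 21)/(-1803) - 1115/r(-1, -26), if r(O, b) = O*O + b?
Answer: 137228/3005 ≈ 45.667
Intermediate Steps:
r(O, b) = b + O**2 (r(O, b) = O**2 + b = b + O**2)
(-1944 + 21)/(-1803) - 1115/r(-1, -26) = (-1944 + 21)/(-1803) - 1115/(-26 + (-1)**2) = -1923*(-1/1803) - 1115/(-26 + 1) = 641/601 - 1115/(-25) = 641/601 - 1115*(-1/25) = 641/601 + 223/5 = 137228/3005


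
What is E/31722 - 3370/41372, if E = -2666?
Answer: -54300223/328100646 ≈ -0.16550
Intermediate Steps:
E/31722 - 3370/41372 = -2666/31722 - 3370/41372 = -2666*1/31722 - 3370*1/41372 = -1333/15861 - 1685/20686 = -54300223/328100646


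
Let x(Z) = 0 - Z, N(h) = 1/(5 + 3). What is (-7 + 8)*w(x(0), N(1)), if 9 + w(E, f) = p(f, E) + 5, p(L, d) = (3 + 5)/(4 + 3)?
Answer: -20/7 ≈ -2.8571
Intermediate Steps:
N(h) = ⅛ (N(h) = 1/8 = ⅛)
p(L, d) = 8/7
x(Z) = -Z
w(E, f) = -20/7 (w(E, f) = -9 + (8/7 + 5) = -9 + 43/7 = -20/7)
(-7 + 8)*w(x(0), N(1)) = (-7 + 8)*(-20/7) = 1*(-20/7) = -20/7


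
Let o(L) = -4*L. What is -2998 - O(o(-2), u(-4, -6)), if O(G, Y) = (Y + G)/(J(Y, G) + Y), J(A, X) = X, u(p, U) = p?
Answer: -2999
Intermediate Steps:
O(G, Y) = 1 (O(G, Y) = (Y + G)/(G + Y) = (G + Y)/(G + Y) = 1)
-2998 - O(o(-2), u(-4, -6)) = -2998 - 1*1 = -2998 - 1 = -2999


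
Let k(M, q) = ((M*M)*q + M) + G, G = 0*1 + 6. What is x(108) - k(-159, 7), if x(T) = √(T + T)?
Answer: -176814 + 6*√6 ≈ -1.7680e+5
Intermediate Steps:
x(T) = √2*√T (x(T) = √(2*T) = √2*√T)
G = 6 (G = 0 + 6 = 6)
k(M, q) = 6 + M + q*M² (k(M, q) = ((M*M)*q + M) + 6 = (M²*q + M) + 6 = (q*M² + M) + 6 = (M + q*M²) + 6 = 6 + M + q*M²)
x(108) - k(-159, 7) = √2*√108 - (6 - 159 + 7*(-159)²) = √2*(6*√3) - (6 - 159 + 7*25281) = 6*√6 - (6 - 159 + 176967) = 6*√6 - 1*176814 = 6*√6 - 176814 = -176814 + 6*√6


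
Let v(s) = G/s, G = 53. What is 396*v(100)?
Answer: 5247/25 ≈ 209.88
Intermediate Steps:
v(s) = 53/s
396*v(100) = 396*(53/100) = 5247/25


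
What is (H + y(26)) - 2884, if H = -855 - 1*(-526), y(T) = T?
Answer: -3187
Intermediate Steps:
H = -329 (H = -855 + 526 = -329)
(H + y(26)) - 2884 = (-329 + 26) - 2884 = -303 - 2884 = -3187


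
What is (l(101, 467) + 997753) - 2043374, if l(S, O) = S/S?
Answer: -1045620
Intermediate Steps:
l(S, O) = 1
(l(101, 467) + 997753) - 2043374 = (1 + 997753) - 2043374 = 997754 - 2043374 = -1045620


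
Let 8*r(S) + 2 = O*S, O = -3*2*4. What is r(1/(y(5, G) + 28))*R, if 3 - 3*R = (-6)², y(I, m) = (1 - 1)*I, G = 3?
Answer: 55/14 ≈ 3.9286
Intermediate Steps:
y(I, m) = 0 (y(I, m) = 0*I = 0)
O = -24 (O = -6*4 = -24)
R = -11 (R = 1 - ⅓*(-6)² = 1 - ⅓*36 = 1 - 12 = -11)
r(S) = -¼ - 3*S (r(S) = -¼ + (-24*S)/8 = -¼ - 3*S)
r(1/(y(5, G) + 28))*R = (-¼ - 3/(0 + 28))*(-11) = (-¼ - 3/28)*(-11) = -5/14*(-11) = 55/14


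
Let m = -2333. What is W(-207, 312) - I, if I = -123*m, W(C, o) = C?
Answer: -287166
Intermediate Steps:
I = 286959 (I = -123*(-2333) = 286959)
W(-207, 312) - I = -207 - 1*286959 = -207 - 286959 = -287166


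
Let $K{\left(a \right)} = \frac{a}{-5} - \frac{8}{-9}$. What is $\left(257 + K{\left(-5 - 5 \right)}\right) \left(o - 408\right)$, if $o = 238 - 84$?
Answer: $- \frac{594106}{9} \approx -66012.0$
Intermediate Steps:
$o = 154$ ($o = 238 - 84 = 154$)
$K{\left(a \right)} = \frac{8}{9} - \frac{a}{5}$ ($K{\left(a \right)} = a \left(- \frac{1}{5}\right) - - \frac{8}{9} = - \frac{a}{5} + \frac{8}{9} = \frac{8}{9} - \frac{a}{5}$)
$\left(257 + K{\left(-5 - 5 \right)}\right) \left(o - 408\right) = \left(257 - \left(- \frac{8}{9} + \frac{-5 - 5}{5}\right)\right) \left(154 - 408\right) = \left(257 - \left(- \frac{8}{9} + \frac{-5 - 5}{5}\right)\right) \left(-254\right) = \left(257 + \left(\frac{8}{9} - -2\right)\right) \left(-254\right) = \left(257 + \left(\frac{8}{9} + 2\right)\right) \left(-254\right) = \left(257 + \frac{26}{9}\right) \left(-254\right) = \frac{2339}{9} \left(-254\right) = - \frac{594106}{9}$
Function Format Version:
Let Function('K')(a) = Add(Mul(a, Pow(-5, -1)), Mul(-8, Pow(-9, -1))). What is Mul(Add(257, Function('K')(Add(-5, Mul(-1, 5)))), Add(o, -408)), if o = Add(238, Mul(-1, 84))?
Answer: Rational(-594106, 9) ≈ -66012.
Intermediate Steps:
o = 154 (o = Add(238, -84) = 154)
Function('K')(a) = Add(Rational(8, 9), Mul(Rational(-1, 5), a)) (Function('K')(a) = Add(Mul(a, Rational(-1, 5)), Mul(-8, Rational(-1, 9))) = Add(Mul(Rational(-1, 5), a), Rational(8, 9)) = Add(Rational(8, 9), Mul(Rational(-1, 5), a)))
Mul(Add(257, Function('K')(Add(-5, Mul(-1, 5)))), Add(o, -408)) = Mul(Add(257, Add(Rational(8, 9), Mul(Rational(-1, 5), Add(-5, Mul(-1, 5))))), Add(154, -408)) = Mul(Add(257, Add(Rational(8, 9), Mul(Rational(-1, 5), Add(-5, -5)))), -254) = Mul(Add(257, Add(Rational(8, 9), Mul(Rational(-1, 5), -10))), -254) = Mul(Add(257, Add(Rational(8, 9), 2)), -254) = Mul(Add(257, Rational(26, 9)), -254) = Mul(Rational(2339, 9), -254) = Rational(-594106, 9)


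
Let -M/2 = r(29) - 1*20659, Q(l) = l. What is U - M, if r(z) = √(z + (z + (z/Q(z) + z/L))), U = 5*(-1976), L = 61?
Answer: -51198 + 4*√55327/61 ≈ -51183.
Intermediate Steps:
U = -9880
r(z) = √(1 + 123*z/61) (r(z) = √(z + (z + (z/z + z/61))) = √(z + (z + (1 + z*(1/61)))) = √(z + (z + (1 + z/61))) = √(z + (1 + 62*z/61)) = √(1 + 123*z/61))
M = 41318 - 4*√55327/61 (M = -2*(√(3721 + 7503*29)/61 - 1*20659) = -2*(√(3721 + 217587)/61 - 20659) = -2*(√221308/61 - 20659) = -2*((2*√55327)/61 - 20659) = -2*(2*√55327/61 - 20659) = -2*(-20659 + 2*√55327/61) = 41318 - 4*√55327/61 ≈ 41303.)
U - M = -9880 - (41318 - 4*√55327/61) = -9880 + (-41318 + 4*√55327/61) = -51198 + 4*√55327/61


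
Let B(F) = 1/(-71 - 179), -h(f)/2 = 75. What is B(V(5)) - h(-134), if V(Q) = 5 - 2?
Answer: 37499/250 ≈ 150.00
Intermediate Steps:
h(f) = -150 (h(f) = -2*75 = -150)
V(Q) = 3
B(F) = -1/250 (B(F) = 1/(-250) = -1/250)
B(V(5)) - h(-134) = -1/250 - 1*(-150) = -1/250 + 150 = 37499/250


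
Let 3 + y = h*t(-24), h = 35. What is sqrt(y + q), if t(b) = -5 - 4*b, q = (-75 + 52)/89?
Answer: 5*sqrt(1008103)/89 ≈ 56.407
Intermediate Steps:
q = -23/89 (q = -23*1/89 = -23/89 ≈ -0.25843)
y = 3182 (y = -3 + 35*(-5 - 4*(-24)) = -3 + 35*(-5 + 96) = -3 + 35*91 = -3 + 3185 = 3182)
sqrt(y + q) = sqrt(3182 - 23/89) = sqrt(283175/89) = 5*sqrt(1008103)/89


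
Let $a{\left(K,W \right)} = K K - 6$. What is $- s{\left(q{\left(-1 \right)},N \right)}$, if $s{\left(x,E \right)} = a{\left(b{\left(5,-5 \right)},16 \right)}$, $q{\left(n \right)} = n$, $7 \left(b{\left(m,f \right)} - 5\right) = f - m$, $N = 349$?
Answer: $- \frac{331}{49} \approx -6.7551$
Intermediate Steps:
$b{\left(m,f \right)} = 5 - \frac{m}{7} + \frac{f}{7}$ ($b{\left(m,f \right)} = 5 + \frac{f - m}{7} = 5 + \left(- \frac{m}{7} + \frac{f}{7}\right) = 5 - \frac{m}{7} + \frac{f}{7}$)
$a{\left(K,W \right)} = -6 + K^{2}$ ($a{\left(K,W \right)} = K^{2} - 6 = -6 + K^{2}$)
$s{\left(x,E \right)} = \frac{331}{49}$ ($s{\left(x,E \right)} = -6 + \left(5 - \frac{5}{7} + \frac{1}{7} \left(-5\right)\right)^{2} = -6 + \left(5 - \frac{5}{7} - \frac{5}{7}\right)^{2} = -6 + \left(\frac{25}{7}\right)^{2} = -6 + \frac{625}{49} = \frac{331}{49}$)
$- s{\left(q{\left(-1 \right)},N \right)} = \left(-1\right) \frac{331}{49} = - \frac{331}{49}$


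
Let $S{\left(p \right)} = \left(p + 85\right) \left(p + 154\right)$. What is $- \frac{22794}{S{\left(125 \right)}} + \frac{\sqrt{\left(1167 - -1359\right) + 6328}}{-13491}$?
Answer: $- \frac{3799}{9765} - \frac{\sqrt{8854}}{13491} \approx -0.39602$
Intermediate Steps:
$S{\left(p \right)} = \left(85 + p\right) \left(154 + p\right)$
$- \frac{22794}{S{\left(125 \right)}} + \frac{\sqrt{\left(1167 - -1359\right) + 6328}}{-13491} = - \frac{22794}{13090 + 125^{2} + 239 \cdot 125} + \frac{\sqrt{\left(1167 - -1359\right) + 6328}}{-13491} = - \frac{22794}{13090 + 15625 + 29875} + \sqrt{\left(1167 + 1359\right) + 6328} \left(- \frac{1}{13491}\right) = - \frac{22794}{58590} + \sqrt{2526 + 6328} \left(- \frac{1}{13491}\right) = \left(-22794\right) \frac{1}{58590} + \sqrt{8854} \left(- \frac{1}{13491}\right) = - \frac{3799}{9765} - \frac{\sqrt{8854}}{13491}$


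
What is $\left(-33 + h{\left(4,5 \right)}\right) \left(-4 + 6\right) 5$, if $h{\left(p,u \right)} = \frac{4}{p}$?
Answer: $-320$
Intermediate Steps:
$\left(-33 + h{\left(4,5 \right)}\right) \left(-4 + 6\right) 5 = \left(-33 + \frac{4}{4}\right) \left(-4 + 6\right) 5 = \left(-33 + 4 \cdot \frac{1}{4}\right) 2 \cdot 5 = \left(-33 + 1\right) 10 = \left(-32\right) 10 = -320$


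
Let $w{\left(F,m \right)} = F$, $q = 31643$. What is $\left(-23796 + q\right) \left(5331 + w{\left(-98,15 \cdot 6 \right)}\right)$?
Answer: $41063351$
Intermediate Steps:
$\left(-23796 + q\right) \left(5331 + w{\left(-98,15 \cdot 6 \right)}\right) = \left(-23796 + 31643\right) \left(5331 - 98\right) = 7847 \cdot 5233 = 41063351$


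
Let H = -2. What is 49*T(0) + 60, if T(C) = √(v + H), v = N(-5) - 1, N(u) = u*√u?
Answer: 60 + 49*√(-3 - 5*I*√5) ≈ 161.47 - 132.28*I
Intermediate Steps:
N(u) = u^(3/2)
v = -1 - 5*I*√5 (v = (-5)^(3/2) - 1 = -5*I*√5 - 1 = -1 - 5*I*√5 ≈ -1.0 - 11.18*I)
T(C) = √(-3 - 5*I*√5) (T(C) = √((-1 - 5*I*√5) - 2) = √(-3 - 5*I*√5))
49*T(0) + 60 = 49*√(-3 - 5*I*√5) + 60 = 60 + 49*√(-3 - 5*I*√5)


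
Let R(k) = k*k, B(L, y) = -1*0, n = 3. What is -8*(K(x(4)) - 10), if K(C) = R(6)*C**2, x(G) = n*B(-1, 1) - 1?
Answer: -208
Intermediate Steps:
B(L, y) = 0
R(k) = k**2
x(G) = -1 (x(G) = 3*0 - 1 = 0 - 1 = -1)
K(C) = 36*C**2 (K(C) = 6**2*C**2 = 36*C**2)
-8*(K(x(4)) - 10) = -8*(36*(-1)**2 - 10) = -8*(36*1 - 10) = -8*(36 - 10) = -8*26 = -208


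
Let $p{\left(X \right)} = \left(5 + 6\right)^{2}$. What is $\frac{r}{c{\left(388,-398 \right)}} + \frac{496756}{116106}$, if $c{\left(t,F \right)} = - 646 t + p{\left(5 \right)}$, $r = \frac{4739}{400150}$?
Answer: $\frac{74773248097801}{17476634081050} \approx 4.2785$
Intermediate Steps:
$p{\left(X \right)} = 121$ ($p{\left(X \right)} = 11^{2} = 121$)
$r = \frac{4739}{400150}$ ($r = 4739 \cdot \frac{1}{400150} = \frac{4739}{400150} \approx 0.011843$)
$c{\left(t,F \right)} = 121 - 646 t$ ($c{\left(t,F \right)} = - 646 t + 121 = 121 - 646 t$)
$\frac{r}{c{\left(388,-398 \right)}} + \frac{496756}{116106} = \frac{4739}{400150 \left(121 - 250648\right)} + \frac{496756}{116106} = \frac{4739}{400150 \left(121 - 250648\right)} + 496756 \cdot \frac{1}{116106} = \frac{4739}{400150 \left(-250527\right)} + \frac{248378}{58053} = \frac{4739}{400150} \left(- \frac{1}{250527}\right) + \frac{248378}{58053} = - \frac{4739}{100248379050} + \frac{248378}{58053} = \frac{74773248097801}{17476634081050}$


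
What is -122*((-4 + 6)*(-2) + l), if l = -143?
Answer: 17934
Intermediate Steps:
-122*((-4 + 6)*(-2) + l) = -122*((-4 + 6)*(-2) - 143) = -122*(2*(-2) - 143) = -122*(-4 - 143) = -122*(-147) = 17934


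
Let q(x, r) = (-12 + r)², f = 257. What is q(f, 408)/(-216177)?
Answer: -52272/72059 ≈ -0.72541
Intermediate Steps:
q(f, 408)/(-216177) = (-12 + 408)²/(-216177) = 396²*(-1/216177) = 156816*(-1/216177) = -52272/72059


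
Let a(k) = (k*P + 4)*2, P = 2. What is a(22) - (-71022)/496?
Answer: 59319/248 ≈ 239.19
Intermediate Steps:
a(k) = 8 + 4*k (a(k) = (k*2 + 4)*2 = (2*k + 4)*2 = (4 + 2*k)*2 = 8 + 4*k)
a(22) - (-71022)/496 = (8 + 4*22) - (-71022)/496 = (8 + 88) - (-71022)/496 = 96 - 399*(-89/248) = 96 + 35511/248 = 59319/248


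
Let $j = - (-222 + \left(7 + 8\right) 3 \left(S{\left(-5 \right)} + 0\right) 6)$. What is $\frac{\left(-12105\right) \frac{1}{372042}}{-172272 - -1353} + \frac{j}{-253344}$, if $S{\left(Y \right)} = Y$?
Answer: $- \frac{66110393203}{10654698029976} \approx -0.0062048$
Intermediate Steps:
$j = 1572$ ($j = - (-222 + \left(7 + 8\right) 3 \left(-5 + 0\right) 6) = - (-222 + 15 \cdot 3 \left(-5\right) 6) = - (-222 + 15 \left(-15\right) 6) = - (-222 - 1350) = \left(-1\right) \left(-1572\right) = 1572$)
$\frac{\left(-12105\right) \frac{1}{372042}}{-172272 - -1353} + \frac{j}{-253344} = \frac{\left(-12105\right) \frac{1}{372042}}{-172272 - -1353} + \frac{1572}{-253344} = \frac{\left(-12105\right) \frac{1}{372042}}{-172272 + 1353} + 1572 \left(- \frac{1}{253344}\right) = - \frac{1345}{41338 \left(-170919\right)} - \frac{131}{21112} = \left(- \frac{1345}{41338}\right) \left(- \frac{1}{170919}\right) - \frac{131}{21112} = \frac{1345}{7065449622} - \frac{131}{21112} = - \frac{66110393203}{10654698029976}$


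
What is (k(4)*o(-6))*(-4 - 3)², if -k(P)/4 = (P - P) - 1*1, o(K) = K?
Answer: -1176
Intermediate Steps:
k(P) = 4 (k(P) = -4*((P - P) - 1*1) = -4*(0 - 1) = -4*(-1) = 4)
(k(4)*o(-6))*(-4 - 3)² = (4*(-6))*(-4 - 3)² = -24*(-7)² = -24*49 = -1176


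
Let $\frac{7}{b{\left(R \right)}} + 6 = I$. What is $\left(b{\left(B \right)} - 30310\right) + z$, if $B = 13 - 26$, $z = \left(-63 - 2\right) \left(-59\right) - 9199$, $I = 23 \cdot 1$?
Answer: $- \frac{606451}{17} \approx -35674.0$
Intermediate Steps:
$I = 23$
$z = -5364$ ($z = \left(-65\right) \left(-59\right) - 9199 = 3835 - 9199 = -5364$)
$B = -13$
$b{\left(R \right)} = \frac{7}{17}$ ($b{\left(R \right)} = \frac{7}{-6 + 23} = \frac{7}{17}$)
$\left(b{\left(B \right)} - 30310\right) + z = \left(\frac{7}{17} - 30310\right) - 5364 = - \frac{515263}{17} - 5364 = - \frac{606451}{17}$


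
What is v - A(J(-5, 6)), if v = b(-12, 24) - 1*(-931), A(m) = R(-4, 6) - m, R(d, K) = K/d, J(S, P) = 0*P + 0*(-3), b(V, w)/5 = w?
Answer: 2105/2 ≈ 1052.5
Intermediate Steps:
b(V, w) = 5*w
J(S, P) = 0 (J(S, P) = 0 + 0 = 0)
A(m) = -3/2 - m (A(m) = 6/(-4) - m = 6*(-1/4) - m = -3/2 - m)
v = 1051 (v = 5*24 - 1*(-931) = 120 + 931 = 1051)
v - A(J(-5, 6)) = 1051 - (-3/2 - 1*0) = 1051 - (-3/2 + 0) = 1051 - 1*(-3/2) = 1051 + 3/2 = 2105/2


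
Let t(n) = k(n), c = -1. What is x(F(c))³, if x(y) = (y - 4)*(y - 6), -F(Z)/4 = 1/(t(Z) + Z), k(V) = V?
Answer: 512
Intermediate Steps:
t(n) = n
F(Z) = -2/Z (F(Z) = -4/(Z + Z) = -4*1/(2*Z) = -2/Z)
x(y) = (-6 + y)*(-4 + y) (x(y) = (-4 + y)*(-6 + y) = (-6 + y)*(-4 + y))
x(F(c))³ = (24 + (-2/(-1))² - (-20)/(-1))³ = (24 + (-2*(-1))² - (-20)*(-1))³ = (24 + 2² - 10*2)³ = (24 + 4 - 20)³ = 8³ = 512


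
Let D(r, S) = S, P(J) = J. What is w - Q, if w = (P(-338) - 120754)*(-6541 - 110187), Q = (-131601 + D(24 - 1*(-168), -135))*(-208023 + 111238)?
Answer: 1384758216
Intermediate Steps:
Q = 12750068760 (Q = (-131601 - 135)*(-208023 + 111238) = -131736*(-96785) = 12750068760)
w = 14134826976 (w = (-338 - 120754)*(-6541 - 110187) = -121092*(-116728) = 14134826976)
w - Q = 14134826976 - 1*12750068760 = 14134826976 - 12750068760 = 1384758216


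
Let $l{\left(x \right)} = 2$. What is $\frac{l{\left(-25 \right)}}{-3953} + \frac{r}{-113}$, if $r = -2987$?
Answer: $\frac{11807385}{446689} \approx 26.433$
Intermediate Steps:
$\frac{l{\left(-25 \right)}}{-3953} + \frac{r}{-113} = \frac{2}{-3953} - \frac{2987}{-113} = 2 \left(- \frac{1}{3953}\right) - - \frac{2987}{113} = - \frac{2}{3953} + \frac{2987}{113} = \frac{11807385}{446689}$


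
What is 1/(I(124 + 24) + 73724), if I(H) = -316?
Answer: 1/73408 ≈ 1.3622e-5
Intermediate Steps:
1/(I(124 + 24) + 73724) = 1/(-316 + 73724) = 1/73408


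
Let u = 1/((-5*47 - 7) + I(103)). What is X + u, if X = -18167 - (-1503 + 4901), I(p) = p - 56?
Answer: -4205176/195 ≈ -21565.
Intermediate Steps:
I(p) = -56 + p
X = -21565 (X = -18167 - 1*3398 = -18167 - 3398 = -21565)
u = -1/195 (u = 1/((-5*47 - 7) + (-56 + 103)) = 1/((-235 - 7) + 47) = 1/(-242 + 47) = 1/(-195) = -1/195 ≈ -0.0051282)
X + u = -21565 - 1/195 = -4205176/195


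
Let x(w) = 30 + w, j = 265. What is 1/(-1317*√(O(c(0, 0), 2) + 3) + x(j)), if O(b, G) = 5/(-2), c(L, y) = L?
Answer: -590/1560439 - 1317*√2/1560439 ≈ -0.0015717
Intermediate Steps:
O(b, G) = -5/2 (O(b, G) = 5*(-½) = -5/2)
1/(-1317*√(O(c(0, 0), 2) + 3) + x(j)) = 1/(-1317*√(-5/2 + 3) + (30 + 265)) = 1/(-1317*√2/2 + 295) = 1/(295 - 1317*√2/2)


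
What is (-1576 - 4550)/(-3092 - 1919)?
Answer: 6126/5011 ≈ 1.2225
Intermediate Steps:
(-1576 - 4550)/(-3092 - 1919) = -6126/(-5011) = -6126*(-1/5011) = 6126/5011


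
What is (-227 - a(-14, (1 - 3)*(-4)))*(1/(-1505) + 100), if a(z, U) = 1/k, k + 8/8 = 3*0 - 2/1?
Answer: -20467864/903 ≈ -22667.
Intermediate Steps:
k = -3 (k = -1 + (3*0 - 2/1) = -1 + (0 - 2*1) = -1 + (0 - 2) = -1 - 2 = -3)
a(z, U) = -⅓ (a(z, U) = 1/(-3) = -⅓)
(-227 - a(-14, (1 - 3)*(-4)))*(1/(-1505) + 100) = (-227 - 1*(-⅓))*(1/(-1505) + 100) = (-227 + ⅓)*(-1/1505 + 100) = -680/3*150499/1505 = -20467864/903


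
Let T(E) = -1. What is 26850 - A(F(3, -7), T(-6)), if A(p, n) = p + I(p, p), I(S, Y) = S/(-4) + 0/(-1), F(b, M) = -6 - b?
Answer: 107427/4 ≈ 26857.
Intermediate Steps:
I(S, Y) = -S/4 (I(S, Y) = S*(-¼) + 0*(-1) = -S/4 + 0 = -S/4)
A(p, n) = 3*p/4 (A(p, n) = p - p/4 = 3*p/4)
26850 - A(F(3, -7), T(-6)) = 26850 - 3*(-6 - 1*3)/4 = 26850 - 3*(-6 - 3)/4 = 26850 - 3*(-9)/4 = 26850 - 1*(-27/4) = 26850 + 27/4 = 107427/4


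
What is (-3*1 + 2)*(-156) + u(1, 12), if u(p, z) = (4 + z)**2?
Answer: 412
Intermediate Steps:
(-3*1 + 2)*(-156) + u(1, 12) = (-3*1 + 2)*(-156) + (4 + 12)**2 = (-3 + 2)*(-156) + 16**2 = -1*(-156) + 256 = 156 + 256 = 412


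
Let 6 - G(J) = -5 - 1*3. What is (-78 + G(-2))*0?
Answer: 0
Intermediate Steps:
G(J) = 14 (G(J) = 6 - (-5 - 1*3) = 6 - (-5 - 3) = 6 - 1*(-8) = 6 + 8 = 14)
(-78 + G(-2))*0 = (-78 + 14)*0 = -64*0 = 0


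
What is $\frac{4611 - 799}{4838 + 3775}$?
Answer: $\frac{3812}{8613} \approx 0.44259$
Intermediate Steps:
$\frac{4611 - 799}{4838 + 3775} = \frac{4611 + \left(-1417 + 618\right)}{8613} = \left(4611 - 799\right) \frac{1}{8613} = 3812 \cdot \frac{1}{8613} = \frac{3812}{8613}$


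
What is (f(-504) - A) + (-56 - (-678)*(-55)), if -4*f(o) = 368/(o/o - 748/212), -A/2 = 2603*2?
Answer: -1802140/67 ≈ -26898.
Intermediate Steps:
A = -10412 (A = -5206*2 = -2*5206 = -10412)
f(o) = 2438/67 (f(o) = -92/(o/o - 748/212) = -92/(1 - 748*1/212) = -92/(1 - 187/53) = -92/(-134/53) = -92*(-53)/134 = -1/4*(-9752/67) = 2438/67)
(f(-504) - A) + (-56 - (-678)*(-55)) = (2438/67 - 1*(-10412)) + (-56 - (-678)*(-55)) = (2438/67 + 10412) + (-56 - 113*330) = 700042/67 + (-56 - 37290) = 700042/67 - 37346 = -1802140/67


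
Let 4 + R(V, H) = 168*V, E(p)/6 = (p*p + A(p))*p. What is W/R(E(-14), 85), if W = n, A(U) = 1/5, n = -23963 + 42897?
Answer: -47335/6921946 ≈ -0.0068384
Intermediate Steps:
n = 18934
A(U) = ⅕
W = 18934
E(p) = 6*p*(⅕ + p²) (E(p) = 6*((p*p + ⅕)*p) = 6*((p² + ⅕)*p) = 6*((⅕ + p²)*p) = 6*(p*(⅕ + p²)) = 6*p*(⅕ + p²))
R(V, H) = -4 + 168*V
W/R(E(-14), 85) = 18934/(-4 + 168*(6*(-14)*(⅕ + (-14)²))) = 18934/(-4 + 168*(6*(-14)*(⅕ + 196))) = 18934/(-4 + 168*(6*(-14)*(981/5))) = 18934/(-4 + 168*(-82404/5)) = 18934/(-4 - 13843872/5) = 18934/(-13843892/5) = 18934*(-5/13843892) = -47335/6921946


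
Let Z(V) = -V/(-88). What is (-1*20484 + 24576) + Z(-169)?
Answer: 359927/88 ≈ 4090.1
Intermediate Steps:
Z(V) = V/88 (Z(V) = -V*(-1/88) = V/88)
(-1*20484 + 24576) + Z(-169) = (-1*20484 + 24576) + (1/88)*(-169) = (-20484 + 24576) - 169/88 = 4092 - 169/88 = 359927/88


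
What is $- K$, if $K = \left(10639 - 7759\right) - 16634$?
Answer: $13754$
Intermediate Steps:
$K = -13754$ ($K = 2880 - 16634 = -13754$)
$- K = \left(-1\right) \left(-13754\right) = 13754$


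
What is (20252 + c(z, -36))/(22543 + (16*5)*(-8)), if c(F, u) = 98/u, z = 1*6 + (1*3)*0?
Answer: 364487/394254 ≈ 0.92450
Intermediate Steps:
z = 6 (z = 6 + 3*0 = 6 + 0 = 6)
(20252 + c(z, -36))/(22543 + (16*5)*(-8)) = (20252 + 98/(-36))/(22543 + (16*5)*(-8)) = (20252 + 98*(-1/36))/(22543 + 80*(-8)) = (20252 - 49/18)/(22543 - 640) = (364487/18)/21903 = (364487/18)*(1/21903) = 364487/394254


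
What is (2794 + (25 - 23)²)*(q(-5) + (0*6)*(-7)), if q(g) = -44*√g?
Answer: -123112*I*√5 ≈ -2.7529e+5*I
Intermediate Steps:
(2794 + (25 - 23)²)*(q(-5) + (0*6)*(-7)) = (2794 + (25 - 23)²)*(-44*I*√5 + (0*6)*(-7)) = (2794 + 2²)*(-44*I*√5 + 0*(-7)) = (2794 + 4)*(-44*I*√5 + 0) = 2798*(-44*I*√5) = -123112*I*√5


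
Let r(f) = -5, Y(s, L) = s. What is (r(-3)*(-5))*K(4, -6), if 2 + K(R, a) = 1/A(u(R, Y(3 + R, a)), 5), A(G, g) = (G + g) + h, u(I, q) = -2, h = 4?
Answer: -325/7 ≈ -46.429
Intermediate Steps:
A(G, g) = 4 + G + g (A(G, g) = (G + g) + 4 = 4 + G + g)
K(R, a) = -13/7 (K(R, a) = -2 + 1/(4 - 2 + 5) = -2 + 1/7 = -2 + ⅐ = -13/7)
(r(-3)*(-5))*K(4, -6) = -5*(-5)*(-13/7) = 25*(-13/7) = -325/7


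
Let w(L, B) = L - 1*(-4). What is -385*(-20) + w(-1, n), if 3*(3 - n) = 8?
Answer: 7703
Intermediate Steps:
n = ⅓ (n = 3 - ⅓*8 = 3 - 8/3 = ⅓ ≈ 0.33333)
w(L, B) = 4 + L (w(L, B) = L + 4 = 4 + L)
-385*(-20) + w(-1, n) = -385*(-20) + (4 - 1) = 7700 + 3 = 7703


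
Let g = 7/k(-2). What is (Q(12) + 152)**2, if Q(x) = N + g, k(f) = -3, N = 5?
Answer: 215296/9 ≈ 23922.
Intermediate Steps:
g = -7/3 (g = 7/(-3) = 7*(-1/3) = -7/3 ≈ -2.3333)
Q(x) = 8/3 (Q(x) = 5 - 7/3 = 8/3)
(Q(12) + 152)**2 = (8/3 + 152)**2 = (464/3)**2 = 215296/9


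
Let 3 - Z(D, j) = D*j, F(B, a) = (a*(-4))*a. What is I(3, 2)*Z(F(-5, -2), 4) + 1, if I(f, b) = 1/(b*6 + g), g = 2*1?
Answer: 81/14 ≈ 5.7857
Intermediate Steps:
F(B, a) = -4*a**2 (F(B, a) = (-4*a)*a = -4*a**2)
g = 2
I(f, b) = 1/(2 + 6*b) (I(f, b) = 1/(b*6 + 2) = 1/(6*b + 2) = 1/(2 + 6*b))
Z(D, j) = 3 - D*j
I(3, 2)*Z(F(-5, -2), 4) + 1 = (1/(2*(1 + 3*2)))*(3 - 1*(-4*(-2)**2)*4) + 1 = (1/(2*(1 + 6)))*(3 - 1*(-4*4)*4) + 1 = ((1/2)/7)*(3 - 1*(-16)*4) + 1 = ((1/2)*(1/7))*(3 + 64) + 1 = (1/14)*67 + 1 = 67/14 + 1 = 81/14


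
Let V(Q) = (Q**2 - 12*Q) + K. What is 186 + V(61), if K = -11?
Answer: 3164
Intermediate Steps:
V(Q) = -11 + Q**2 - 12*Q (V(Q) = (Q**2 - 12*Q) - 11 = -11 + Q**2 - 12*Q)
186 + V(61) = 186 + (-11 + 61**2 - 12*61) = 186 + (-11 + 3721 - 732) = 186 + 2978 = 3164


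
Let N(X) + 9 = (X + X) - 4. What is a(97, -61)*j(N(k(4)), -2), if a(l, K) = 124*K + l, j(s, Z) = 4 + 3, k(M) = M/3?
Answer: -52269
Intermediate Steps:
k(M) = M/3 (k(M) = M*(1/3) = M/3)
N(X) = -13 + 2*X (N(X) = -9 + ((X + X) - 4) = -9 + (2*X - 4) = -9 + (-4 + 2*X) = -13 + 2*X)
j(s, Z) = 7
a(l, K) = l + 124*K
a(97, -61)*j(N(k(4)), -2) = (97 + 124*(-61))*7 = (97 - 7564)*7 = -7467*7 = -52269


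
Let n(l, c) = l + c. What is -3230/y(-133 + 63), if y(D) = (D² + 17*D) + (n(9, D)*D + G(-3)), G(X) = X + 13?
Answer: -19/47 ≈ -0.40426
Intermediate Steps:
G(X) = 13 + X
n(l, c) = c + l
y(D) = 10 + D² + 17*D + D*(9 + D) (y(D) = (D² + 17*D) + ((D + 9)*D + (13 - 3)) = (D² + 17*D) + ((9 + D)*D + 10) = (D² + 17*D) + (D*(9 + D) + 10) = (D² + 17*D) + (10 + D*(9 + D)) = 10 + D² + 17*D + D*(9 + D))
-3230/y(-133 + 63) = -3230/(10 + 2*(-133 + 63)² + 26*(-133 + 63)) = -3230/(10 + 2*(-70)² + 26*(-70)) = -3230/(10 + 2*4900 - 1820) = -3230/(10 + 9800 - 1820) = -3230/7990 = -3230*1/7990 = -19/47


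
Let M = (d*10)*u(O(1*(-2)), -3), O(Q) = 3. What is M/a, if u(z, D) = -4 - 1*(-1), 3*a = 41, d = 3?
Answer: -270/41 ≈ -6.5854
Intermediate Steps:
a = 41/3 (a = (⅓)*41 = 41/3 ≈ 13.667)
u(z, D) = -3 (u(z, D) = -4 + 1 = -3)
M = -90 (M = (3*10)*(-3) = 30*(-3) = -90)
M/a = -90/41/3 = -90*3/41 = -270/41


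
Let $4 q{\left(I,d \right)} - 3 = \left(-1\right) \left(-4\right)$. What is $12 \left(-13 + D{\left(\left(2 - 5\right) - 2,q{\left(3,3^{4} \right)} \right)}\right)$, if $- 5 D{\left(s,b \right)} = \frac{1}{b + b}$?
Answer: $- \frac{5484}{35} \approx -156.69$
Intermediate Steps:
$q{\left(I,d \right)} = \frac{7}{4}$ ($q{\left(I,d \right)} = \frac{3}{4} + \frac{\left(-1\right) \left(-4\right)}{4} = \frac{3}{4} + \frac{1}{4} \cdot 4 = \frac{3}{4} + 1 = \frac{7}{4}$)
$D{\left(s,b \right)} = - \frac{1}{10 b}$ ($D{\left(s,b \right)} = - \frac{1}{5 \left(b + b\right)} = - \frac{1}{5 \cdot 2 b} = - \frac{\frac{1}{2} \frac{1}{b}}{5} = - \frac{1}{10 b}$)
$12 \left(-13 + D{\left(\left(2 - 5\right) - 2,q{\left(3,3^{4} \right)} \right)}\right) = 12 \left(-13 - \frac{1}{10 \cdot \frac{7}{4}}\right) = 12 \left(-13 - \frac{2}{35}\right) = 12 \left(- \frac{457}{35}\right) = - \frac{5484}{35}$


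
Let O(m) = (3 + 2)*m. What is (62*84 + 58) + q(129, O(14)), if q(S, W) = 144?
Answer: 5410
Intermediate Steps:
O(m) = 5*m
(62*84 + 58) + q(129, O(14)) = (62*84 + 58) + 144 = (5208 + 58) + 144 = 5266 + 144 = 5410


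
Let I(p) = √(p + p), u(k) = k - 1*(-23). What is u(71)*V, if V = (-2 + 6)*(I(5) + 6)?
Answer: 2256 + 376*√10 ≈ 3445.0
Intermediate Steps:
u(k) = 23 + k (u(k) = k + 23 = 23 + k)
I(p) = √2*√p (I(p) = √(2*p) = √2*√p)
V = 24 + 4*√10 (V = (-2 + 6)*(√2*√5 + 6) = 4*(√10 + 6) = 4*(6 + √10) = 24 + 4*√10 ≈ 36.649)
u(71)*V = (23 + 71)*(24 + 4*√10) = 94*(24 + 4*√10) = 2256 + 376*√10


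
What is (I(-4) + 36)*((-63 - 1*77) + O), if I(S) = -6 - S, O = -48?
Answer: -6392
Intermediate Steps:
(I(-4) + 36)*((-63 - 1*77) + O) = ((-6 - 1*(-4)) + 36)*((-63 - 1*77) - 48) = ((-6 + 4) + 36)*((-63 - 77) - 48) = (-2 + 36)*(-140 - 48) = 34*(-188) = -6392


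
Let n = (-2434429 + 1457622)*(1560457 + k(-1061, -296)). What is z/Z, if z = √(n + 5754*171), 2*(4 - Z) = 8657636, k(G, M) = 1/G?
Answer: -I*√1715896372523612438/4592871654 ≈ -0.28521*I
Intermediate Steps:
Z = -4328814 (Z = 4 - ½*8657636 = 4 - 4328818 = -4328814)
n = -1617245504390932/1061 (n = (-2434429 + 1457622)*(1560457 + 1/(-1061)) = -976807*(1560457 - 1/1061) = -976807*1655644876/1061 = -1617245504390932/1061 ≈ -1.5243e+12)
z = I*√1715896372523612438/1061 (z = √(-1617245504390932/1061 + 5754*171) = √(-1617245504390932/1061 + 983934) = √(-1617244460436958/1061) = I*√1715896372523612438/1061 ≈ 1.2346e+6*I)
z/Z = (I*√1715896372523612438/1061)/(-4328814) = (I*√1715896372523612438/1061)*(-1/4328814) = -I*√1715896372523612438/4592871654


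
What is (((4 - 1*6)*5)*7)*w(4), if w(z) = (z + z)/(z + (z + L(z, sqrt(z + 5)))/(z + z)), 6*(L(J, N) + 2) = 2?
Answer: -13440/103 ≈ -130.49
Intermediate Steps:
L(J, N) = -5/3 (L(J, N) = -2 + (1/6)*2 = -2 + 1/3 = -5/3)
w(z) = 2*z/(z + (-5/3 + z)/(2*z)) (w(z) = (z + z)/(z + (z - 5/3)/(z + z)) = (2*z)/(z + (-5/3 + z)/((2*z))) = (2*z)/(z + (-5/3 + z)*(1/(2*z))) = (2*z)/(z + (-5/3 + z)/(2*z)) = 2*z/(z + (-5/3 + z)/(2*z)))
(((4 - 1*6)*5)*7)*w(4) = (((4 - 1*6)*5)*7)*(12*4**2/(-5 + 3*4 + 6*4**2)) = (((4 - 6)*5)*7)*(12*16/(-5 + 12 + 6*16)) = (-2*5*7)*(12*16/(-5 + 12 + 96)) = (-10*7)*(12*16/103) = -840*16/103 = -70*192/103 = -13440/103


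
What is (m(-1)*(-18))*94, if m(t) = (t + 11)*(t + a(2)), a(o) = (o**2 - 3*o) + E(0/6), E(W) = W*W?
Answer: 50760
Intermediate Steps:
E(W) = W**2
a(o) = o**2 - 3*o (a(o) = (o**2 - 3*o) + (0/6)**2 = (o**2 - 3*o) + (0*(1/6))**2 = (o**2 - 3*o) + 0**2 = (o**2 - 3*o) + 0 = o**2 - 3*o)
m(t) = (-2 + t)*(11 + t) (m(t) = (t + 11)*(t + 2*(-3 + 2)) = (11 + t)*(t + 2*(-1)) = (11 + t)*(t - 2) = (11 + t)*(-2 + t) = (-2 + t)*(11 + t))
(m(-1)*(-18))*94 = ((-22 + (-1)**2 + 9*(-1))*(-18))*94 = ((-22 + 1 - 9)*(-18))*94 = -30*(-18)*94 = 540*94 = 50760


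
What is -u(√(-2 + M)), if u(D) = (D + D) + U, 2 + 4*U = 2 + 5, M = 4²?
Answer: -5/4 - 2*√14 ≈ -8.7333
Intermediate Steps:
M = 16
U = 5/4 (U = -½ + (2 + 5)/4 = -½ + (¼)*7 = -½ + 7/4 = 5/4 ≈ 1.2500)
u(D) = 5/4 + 2*D (u(D) = (D + D) + 5/4 = 2*D + 5/4 = 5/4 + 2*D)
-u(√(-2 + M)) = -(5/4 + 2*√(-2 + 16)) = -(5/4 + 2*√14) = -5/4 - 2*√14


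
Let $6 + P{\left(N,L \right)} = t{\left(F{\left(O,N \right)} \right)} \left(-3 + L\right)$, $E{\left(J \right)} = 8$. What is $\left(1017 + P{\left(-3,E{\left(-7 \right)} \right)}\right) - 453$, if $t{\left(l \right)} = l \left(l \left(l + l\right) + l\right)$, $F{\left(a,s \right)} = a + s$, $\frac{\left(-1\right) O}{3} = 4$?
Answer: $-32067$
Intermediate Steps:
$O = -12$ ($O = \left(-3\right) 4 = -12$)
$t{\left(l \right)} = l \left(l + 2 l^{2}\right)$ ($t{\left(l \right)} = l \left(l 2 l + l\right) = l \left(2 l^{2} + l\right) = l \left(l + 2 l^{2}\right)$)
$P{\left(N,L \right)} = -6 + \left(-12 + N\right)^{2} \left(-23 + 2 N\right) \left(-3 + L\right)$ ($P{\left(N,L \right)} = -6 + \left(-12 + N\right)^{2} \left(1 + 2 \left(-12 + N\right)\right) \left(-3 + L\right) = -6 + \left(-12 + N\right)^{2} \left(1 + \left(-24 + 2 N\right)\right) \left(-3 + L\right) = -6 + \left(-12 + N\right)^{2} \left(-23 + 2 N\right) \left(-3 + L\right)$)
$\left(1017 + P{\left(-3,E{\left(-7 \right)} \right)}\right) - 453 = \left(1017 + \left(-6 + \left(-12 - 3\right)^{2} \left(69 - -18\right) + 8 \left(-12 - 3\right)^{2} \left(-23 + 2 \left(-3\right)\right)\right)\right) - 453 = \left(1017 + \left(-6 + \left(-15\right)^{2} \left(69 + 18\right) + 8 \left(-15\right)^{2} \left(-23 - 6\right)\right)\right) - 453 = \left(1017 + \left(-6 + 225 \cdot 87 + 8 \cdot 225 \left(-29\right)\right)\right) - 453 = \left(1017 - 32631\right) - 453 = -31614 - 453 = -32067$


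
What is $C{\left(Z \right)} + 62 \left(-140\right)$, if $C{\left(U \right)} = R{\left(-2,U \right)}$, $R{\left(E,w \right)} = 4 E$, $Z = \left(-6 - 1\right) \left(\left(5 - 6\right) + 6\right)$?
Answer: $-8688$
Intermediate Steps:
$Z = -35$ ($Z = - 7 \left(\left(5 - 6\right) + 6\right) = - 7 \left(-1 + 6\right) = \left(-7\right) 5 = -35$)
$C{\left(U \right)} = -8$ ($C{\left(U \right)} = 4 \left(-2\right) = -8$)
$C{\left(Z \right)} + 62 \left(-140\right) = -8 + 62 \left(-140\right) = -8 - 8680 = -8688$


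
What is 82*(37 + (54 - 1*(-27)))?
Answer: 9676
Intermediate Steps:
82*(37 + (54 - 1*(-27))) = 82*(37 + (54 + 27)) = 82*(37 + 81) = 82*118 = 9676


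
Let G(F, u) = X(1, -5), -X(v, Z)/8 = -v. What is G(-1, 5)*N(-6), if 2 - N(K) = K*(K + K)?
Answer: -560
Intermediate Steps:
X(v, Z) = 8*v (X(v, Z) = -(-8)*v = 8*v)
G(F, u) = 8 (G(F, u) = 8*1 = 8)
N(K) = 2 - 2*K² (N(K) = 2 - K*(K + K) = 2 - K*2*K = 2 - 2*K²)
G(-1, 5)*N(-6) = 8*(2 - 2*(-6)²) = 8*(2 - 2*36) = 8*(2 - 72) = 8*(-70) = -560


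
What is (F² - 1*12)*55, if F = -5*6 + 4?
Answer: 36520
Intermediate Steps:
F = -26 (F = -30 + 4 = -26)
(F² - 1*12)*55 = ((-26)² - 1*12)*55 = (676 - 12)*55 = 664*55 = 36520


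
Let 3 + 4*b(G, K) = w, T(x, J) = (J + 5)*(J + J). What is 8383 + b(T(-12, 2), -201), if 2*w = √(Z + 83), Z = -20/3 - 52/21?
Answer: 33529/4 + √3619/56 ≈ 8383.3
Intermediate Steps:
Z = -64/7 (Z = -20*⅓ - 52*1/21 = -20/3 - 52/21 = -64/7 ≈ -9.1429)
T(x, J) = 2*J*(5 + J) (T(x, J) = (5 + J)*(2*J) = 2*J*(5 + J))
w = √3619/14 (w = √(-64/7 + 83)/2 = √(517/7)/2 = (√3619/7)/2 = √3619/14 ≈ 4.2970)
b(G, K) = -¾ + √3619/56 (b(G, K) = -¾ + (√3619/14)/4 = -¾ + √3619/56)
8383 + b(T(-12, 2), -201) = 8383 + (-¾ + √3619/56) = 33529/4 + √3619/56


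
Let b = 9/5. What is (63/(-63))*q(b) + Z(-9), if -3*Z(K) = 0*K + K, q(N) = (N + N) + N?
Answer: -12/5 ≈ -2.4000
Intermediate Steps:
b = 9/5 (b = 9*(1/5) = 9/5 ≈ 1.8000)
q(N) = 3*N (q(N) = 2*N + N = 3*N)
Z(K) = -K/3 (Z(K) = -(0*K + K)/3 = -(0 + K)/3 = -K/3)
(63/(-63))*q(b) + Z(-9) = (63/(-63))*(3*(9/5)) - 1/3*(-9) = (63*(-1/63))*(27/5) + 3 = -1*27/5 + 3 = -27/5 + 3 = -12/5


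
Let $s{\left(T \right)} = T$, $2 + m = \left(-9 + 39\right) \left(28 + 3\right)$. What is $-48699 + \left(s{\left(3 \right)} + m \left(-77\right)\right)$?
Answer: $-120152$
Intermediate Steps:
$m = 928$ ($m = -2 + \left(-9 + 39\right) \left(28 + 3\right) = -2 + 30 \cdot 31 = -2 + 930 = 928$)
$-48699 + \left(s{\left(3 \right)} + m \left(-77\right)\right) = -48699 + \left(3 + 928 \left(-77\right)\right) = -48699 + \left(3 - 71456\right) = -48699 - 71453 = -120152$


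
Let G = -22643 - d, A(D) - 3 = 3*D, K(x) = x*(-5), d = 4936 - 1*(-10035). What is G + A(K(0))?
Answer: -37611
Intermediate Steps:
d = 14971 (d = 4936 + 10035 = 14971)
K(x) = -5*x
A(D) = 3 + 3*D
G = -37614 (G = -22643 - 1*14971 = -22643 - 14971 = -37614)
G + A(K(0)) = -37614 + (3 + 3*(-5*0)) = -37614 + (3 + 3*0) = -37614 + (3 + 0) = -37614 + 3 = -37611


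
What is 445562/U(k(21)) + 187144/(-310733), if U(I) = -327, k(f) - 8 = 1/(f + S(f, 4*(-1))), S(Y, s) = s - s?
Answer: -138512013034/101609691 ≈ -1363.2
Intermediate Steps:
S(Y, s) = 0
k(f) = 8 + 1/f (k(f) = 8 + 1/(f + 0) = 8 + 1/f)
445562/U(k(21)) + 187144/(-310733) = 445562/(-327) + 187144/(-310733) = 445562*(-1/327) + 187144*(-1/310733) = -445562/327 - 187144/310733 = -138512013034/101609691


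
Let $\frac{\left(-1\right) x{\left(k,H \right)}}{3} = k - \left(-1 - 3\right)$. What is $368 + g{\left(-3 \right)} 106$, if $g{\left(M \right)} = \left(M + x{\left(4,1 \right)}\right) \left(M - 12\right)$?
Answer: $43298$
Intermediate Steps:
$x{\left(k,H \right)} = -12 - 3 k$ ($x{\left(k,H \right)} = - 3 \left(k - \left(-1 - 3\right)\right) = - 3 \left(k - -4\right) = - 3 \left(k + 4\right) = - 3 \left(4 + k\right) = -12 - 3 k$)
$g{\left(M \right)} = \left(-24 + M\right) \left(-12 + M\right)$ ($g{\left(M \right)} = \left(M - 24\right) \left(M - 12\right) = \left(M - 24\right) \left(-12 + M\right) = \left(-24 + M\right) \left(-12 + M\right)$)
$368 + g{\left(-3 \right)} 106 = 368 + \left(288 + \left(-3\right)^{2} - -108\right) 106 = 368 + \left(288 + 9 + 108\right) 106 = 368 + 405 \cdot 106 = 368 + 42930 = 43298$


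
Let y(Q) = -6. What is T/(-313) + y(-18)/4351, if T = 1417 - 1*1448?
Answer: 133003/1361863 ≈ 0.097663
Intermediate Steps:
T = -31 (T = 1417 - 1448 = -31)
T/(-313) + y(-18)/4351 = -31/(-313) - 6/4351 = -31*(-1/313) - 6*1/4351 = 31/313 - 6/4351 = 133003/1361863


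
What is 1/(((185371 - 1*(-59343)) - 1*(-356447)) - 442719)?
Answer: 1/158442 ≈ 6.3115e-6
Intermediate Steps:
1/(((185371 - 1*(-59343)) - 1*(-356447)) - 442719) = 1/(((185371 + 59343) + 356447) - 442719) = 1/((244714 + 356447) - 442719) = 1/(601161 - 442719) = 1/158442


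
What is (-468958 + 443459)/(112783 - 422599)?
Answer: 25499/309816 ≈ 0.082304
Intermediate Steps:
(-468958 + 443459)/(112783 - 422599) = -25499/(-309816) = -25499*(-1/309816) = 25499/309816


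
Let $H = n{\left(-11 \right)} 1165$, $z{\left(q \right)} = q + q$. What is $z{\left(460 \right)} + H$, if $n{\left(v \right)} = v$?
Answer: $-11895$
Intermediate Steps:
$z{\left(q \right)} = 2 q$
$H = -12815$ ($H = \left(-11\right) 1165 = -12815$)
$z{\left(460 \right)} + H = 2 \cdot 460 - 12815 = 920 - 12815 = -11895$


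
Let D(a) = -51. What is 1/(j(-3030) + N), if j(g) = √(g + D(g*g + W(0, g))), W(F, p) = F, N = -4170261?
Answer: -1390087/5797025603734 - I*√3081/17391076811202 ≈ -2.3979e-7 - 3.1917e-12*I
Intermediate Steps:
j(g) = √(-51 + g) (j(g) = √(g - 51) = √(-51 + g))
1/(j(-3030) + N) = 1/(√(-51 - 3030) - 4170261) = 1/(√(-3081) - 4170261) = 1/(I*√3081 - 4170261) = 1/(-4170261 + I*√3081)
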